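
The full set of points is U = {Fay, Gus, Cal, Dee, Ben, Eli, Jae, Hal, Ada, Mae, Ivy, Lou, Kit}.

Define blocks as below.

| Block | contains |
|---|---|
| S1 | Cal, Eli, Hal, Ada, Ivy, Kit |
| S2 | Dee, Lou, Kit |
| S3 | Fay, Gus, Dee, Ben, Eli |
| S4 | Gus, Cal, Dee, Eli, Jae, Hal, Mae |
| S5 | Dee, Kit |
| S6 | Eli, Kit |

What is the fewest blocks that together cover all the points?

4

S1, S2, S3, and S4 cover everything between them: the union {Fay, Gus, Cal, Dee, Ben, Eli, Jae, Hal, Ada, Mae, Ivy, Lou, Kit} is all of U.
No 3 of the 6 blocks cover everything (all 20 combinations miss at least one point), so 4 is optimal.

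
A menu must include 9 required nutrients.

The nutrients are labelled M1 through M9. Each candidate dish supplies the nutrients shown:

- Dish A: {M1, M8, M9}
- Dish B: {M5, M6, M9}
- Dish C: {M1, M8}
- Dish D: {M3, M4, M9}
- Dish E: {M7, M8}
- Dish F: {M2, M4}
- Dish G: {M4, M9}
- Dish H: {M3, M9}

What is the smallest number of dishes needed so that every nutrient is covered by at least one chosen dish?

5

Take {A, B, E, F, H}. Their union is {M1, M2, M3, M4, M5, M6, M7, M8, M9}, which is all 9 nutrients.
No 4 of the 8 dishes cover everything (all 70 combinations miss at least one nutrient), so 5 is optimal.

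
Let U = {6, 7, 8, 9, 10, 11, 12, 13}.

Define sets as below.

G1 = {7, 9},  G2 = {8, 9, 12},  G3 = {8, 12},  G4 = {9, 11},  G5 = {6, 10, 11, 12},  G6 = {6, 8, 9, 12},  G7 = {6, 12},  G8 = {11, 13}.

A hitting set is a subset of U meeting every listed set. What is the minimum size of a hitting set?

Take H = {7, 11, 12}. Each listed set contains at least one of these, so H is a hitting set of size 3.
The sets G1, G3, G8 are pairwise disjoint, so any hitting set needs a separate element for each — at least 3. Hence 3 is optimal.

3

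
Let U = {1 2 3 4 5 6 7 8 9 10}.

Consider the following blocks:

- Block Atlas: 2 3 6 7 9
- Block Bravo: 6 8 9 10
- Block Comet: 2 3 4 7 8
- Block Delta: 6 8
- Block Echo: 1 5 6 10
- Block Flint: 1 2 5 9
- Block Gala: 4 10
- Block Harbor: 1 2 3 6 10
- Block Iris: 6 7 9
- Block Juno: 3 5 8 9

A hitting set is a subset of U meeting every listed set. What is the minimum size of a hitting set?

The 3 elements {8, 9, 10} hit every block.
The blocks Delta, Flint, Gala are pairwise disjoint, so any hitting set needs a separate element for each — at least 3. Hence 3 is optimal.

3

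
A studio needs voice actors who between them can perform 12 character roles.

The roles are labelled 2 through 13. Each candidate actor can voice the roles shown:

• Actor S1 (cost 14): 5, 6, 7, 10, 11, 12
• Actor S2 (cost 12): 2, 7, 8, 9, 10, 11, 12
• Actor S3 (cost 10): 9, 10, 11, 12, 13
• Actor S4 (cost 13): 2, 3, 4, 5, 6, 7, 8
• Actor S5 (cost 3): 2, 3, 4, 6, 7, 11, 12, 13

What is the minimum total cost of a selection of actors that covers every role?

S3, S4 together cover every role (S3 ∪ S4 = {2, 3, 4, 5, 6, 7, 8, 9, 10, 11, 12, 13}); total cost 10 + 13 = 23.
The greedy pick S5, S2, S4 costs 28; no covering selection beats 23.

23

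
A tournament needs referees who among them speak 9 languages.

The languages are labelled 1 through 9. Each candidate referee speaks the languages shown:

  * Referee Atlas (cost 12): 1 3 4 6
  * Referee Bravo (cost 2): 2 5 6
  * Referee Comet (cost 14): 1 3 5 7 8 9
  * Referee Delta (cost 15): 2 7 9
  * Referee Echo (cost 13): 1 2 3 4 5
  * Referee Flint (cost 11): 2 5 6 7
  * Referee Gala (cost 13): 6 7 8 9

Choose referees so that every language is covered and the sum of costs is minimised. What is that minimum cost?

26

Echo, Gala together cover every language (Echo ∪ Gala = {1, 2, 3, 4, 5, 6, 7, 8, 9}); total cost 13 + 13 = 26.
The greedy pick Bravo, Comet, Atlas costs 28; no covering selection beats 26.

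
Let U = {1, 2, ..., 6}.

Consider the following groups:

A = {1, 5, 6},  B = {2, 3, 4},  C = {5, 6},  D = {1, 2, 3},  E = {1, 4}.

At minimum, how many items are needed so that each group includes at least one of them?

Take H = {1, 2, 6}. Each listed group contains at least one of these, so H is a hitting set of size 3.
No choice of 2 items meets every group, so 3 is the minimum.

3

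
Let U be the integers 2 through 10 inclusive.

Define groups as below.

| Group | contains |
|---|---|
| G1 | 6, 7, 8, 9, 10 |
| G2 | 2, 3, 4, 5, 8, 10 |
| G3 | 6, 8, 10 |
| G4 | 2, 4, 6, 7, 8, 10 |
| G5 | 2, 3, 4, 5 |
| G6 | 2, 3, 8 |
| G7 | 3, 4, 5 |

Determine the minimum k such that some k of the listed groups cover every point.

G1 and G5 together: G1 ∪ G5 = {2, 3, 4, 5, 6, 7, 8, 9, 10} — every point is covered.
No single group has all 9 points (the largest, G2, has 6), so 2 is optimal.

2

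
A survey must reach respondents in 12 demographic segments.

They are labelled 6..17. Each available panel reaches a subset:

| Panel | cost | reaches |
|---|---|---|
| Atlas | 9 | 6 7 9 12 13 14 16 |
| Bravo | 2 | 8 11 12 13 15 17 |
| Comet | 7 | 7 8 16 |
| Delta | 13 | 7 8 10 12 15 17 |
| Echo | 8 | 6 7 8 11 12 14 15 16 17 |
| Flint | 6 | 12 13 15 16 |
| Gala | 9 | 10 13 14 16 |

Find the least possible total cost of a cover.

Atlas, Bravo, Gala together cover every segment (Atlas ∪ Bravo ∪ Gala = {6, 7, 8, 9, 10, 11, 12, 13, 14, 15, 16, 17}); total cost 9 + 2 + 9 = 20.
No covering selection has total cost below 20.

20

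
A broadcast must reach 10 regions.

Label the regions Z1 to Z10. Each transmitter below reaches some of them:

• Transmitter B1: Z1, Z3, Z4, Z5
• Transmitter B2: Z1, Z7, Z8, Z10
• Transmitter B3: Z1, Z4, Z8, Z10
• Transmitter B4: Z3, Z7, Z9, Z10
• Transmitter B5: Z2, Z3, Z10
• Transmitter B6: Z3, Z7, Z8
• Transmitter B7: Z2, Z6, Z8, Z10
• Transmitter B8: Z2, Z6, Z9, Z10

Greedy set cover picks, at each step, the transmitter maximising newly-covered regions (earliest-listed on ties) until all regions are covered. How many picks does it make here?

3

Greedy: pick B1 (covers 4 new) → pick B7 (covers 4 new) → pick B4 (covers 2 new). Total picks: 3.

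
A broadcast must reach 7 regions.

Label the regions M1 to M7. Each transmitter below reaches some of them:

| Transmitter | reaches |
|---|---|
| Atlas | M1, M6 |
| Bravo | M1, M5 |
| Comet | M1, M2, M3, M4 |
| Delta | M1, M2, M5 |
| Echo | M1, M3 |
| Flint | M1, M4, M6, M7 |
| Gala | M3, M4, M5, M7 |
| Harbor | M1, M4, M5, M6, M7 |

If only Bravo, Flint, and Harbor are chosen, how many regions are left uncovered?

2

Union of Bravo, Flint, Harbor = {M1, M4, M5, M6, M7}.
Not covered: M2, M3 — 2 regions.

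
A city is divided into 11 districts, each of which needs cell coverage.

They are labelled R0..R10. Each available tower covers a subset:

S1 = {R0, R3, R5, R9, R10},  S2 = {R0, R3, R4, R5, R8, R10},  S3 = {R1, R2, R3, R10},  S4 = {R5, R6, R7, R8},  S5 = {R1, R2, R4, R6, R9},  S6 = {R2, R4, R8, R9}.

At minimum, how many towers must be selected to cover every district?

Take {S2, S4, S5}. Their union is {R0, R1, R2, R3, R4, R5, R6, R7, R8, R9, R10}, which is all 11 districts.
Only S4 contains R7, so S4 is forced; the remaining 7 districts need at least 2 more towers (each remaining tower adds at most 4) — so at least 3 towers are needed, and 3 is optimal.

3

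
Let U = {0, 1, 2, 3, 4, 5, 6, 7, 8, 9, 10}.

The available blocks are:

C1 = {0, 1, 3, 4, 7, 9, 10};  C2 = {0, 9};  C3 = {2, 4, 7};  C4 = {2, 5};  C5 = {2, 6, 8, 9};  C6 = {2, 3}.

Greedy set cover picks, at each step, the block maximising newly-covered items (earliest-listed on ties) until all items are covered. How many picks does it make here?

3

Greedy: pick C1 (covers 7 new) → pick C5 (covers 3 new) → pick C4 (covers 1 new). Total picks: 3.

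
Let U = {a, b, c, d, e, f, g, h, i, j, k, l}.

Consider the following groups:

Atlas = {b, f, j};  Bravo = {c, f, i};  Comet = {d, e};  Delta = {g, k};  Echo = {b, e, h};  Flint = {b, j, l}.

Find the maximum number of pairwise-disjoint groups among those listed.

Bravo, Comet, Delta, Flint are pairwise disjoint (Bravo={c,f,i}; Comet={d,e}; Delta={g,k}; Flint={b,j,l}).
Every remaining group overlaps one of these, and no 5 of the listed groups are pairwise disjoint, so 4 is the maximum.

4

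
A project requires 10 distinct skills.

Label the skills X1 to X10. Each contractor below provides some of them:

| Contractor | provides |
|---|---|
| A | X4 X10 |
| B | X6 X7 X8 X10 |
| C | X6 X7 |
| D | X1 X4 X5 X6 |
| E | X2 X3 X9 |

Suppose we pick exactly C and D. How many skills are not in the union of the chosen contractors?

5

Union of C, D = {X1, X4, X5, X6, X7}.
Not covered: X2, X3, X8, X9, X10 — 5 skills.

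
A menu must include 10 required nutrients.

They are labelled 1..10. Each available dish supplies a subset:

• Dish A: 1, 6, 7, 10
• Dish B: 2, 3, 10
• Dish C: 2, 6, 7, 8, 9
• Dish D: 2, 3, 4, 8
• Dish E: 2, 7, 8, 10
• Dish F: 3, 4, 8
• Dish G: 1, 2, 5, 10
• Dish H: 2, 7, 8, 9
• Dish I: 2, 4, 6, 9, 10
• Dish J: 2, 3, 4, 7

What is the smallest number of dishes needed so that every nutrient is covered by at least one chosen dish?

3

C and D and G together: C ∪ D ∪ G = {1, 2, 3, 4, 5, 6, 7, 8, 9, 10} — every nutrient is covered.
Only G contains 5, so G is forced; the remaining 6 nutrients need at least 2 more dishes (each remaining dish adds at most 4) — so at least 3 dishes are needed, and 3 is optimal.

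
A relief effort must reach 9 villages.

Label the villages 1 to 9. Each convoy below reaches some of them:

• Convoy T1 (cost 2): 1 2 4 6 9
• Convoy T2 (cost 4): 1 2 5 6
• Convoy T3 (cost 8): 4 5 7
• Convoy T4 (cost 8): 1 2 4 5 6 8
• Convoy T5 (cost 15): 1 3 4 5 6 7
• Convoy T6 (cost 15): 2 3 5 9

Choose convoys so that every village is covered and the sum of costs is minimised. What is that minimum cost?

25

T1, T4, T5 together cover every village (T1 ∪ T4 ∪ T5 = {1, 2, 3, 4, 5, 6, 7, 8, 9}); total cost 2 + 8 + 15 = 25.
The greedy pick T1, T2, T5, T4 costs 29; no covering selection beats 25.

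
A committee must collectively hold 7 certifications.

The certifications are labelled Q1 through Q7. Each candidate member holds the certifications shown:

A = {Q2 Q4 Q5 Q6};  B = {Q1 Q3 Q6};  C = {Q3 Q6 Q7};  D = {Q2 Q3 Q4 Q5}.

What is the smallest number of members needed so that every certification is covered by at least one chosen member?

B and C and D together: B ∪ C ∪ D = {Q1, Q2, Q3, Q4, Q5, Q6, Q7} — every certification is covered.
Only B contains Q1, so B is forced; the remaining 4 certifications need at least 2 more members (each remaining member adds at most 3) — so at least 3 members are needed, and 3 is optimal.

3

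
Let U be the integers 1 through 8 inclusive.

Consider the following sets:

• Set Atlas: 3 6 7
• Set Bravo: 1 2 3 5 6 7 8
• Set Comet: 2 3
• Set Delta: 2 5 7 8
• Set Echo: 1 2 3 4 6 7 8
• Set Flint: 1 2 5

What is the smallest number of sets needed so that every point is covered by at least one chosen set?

2

Take {Bravo, Echo}. Their union is {1, 2, 3, 4, 5, 6, 7, 8}, which is all 8 points.
No single set has all 8 points (the largest, Bravo, has 7), so 2 is optimal.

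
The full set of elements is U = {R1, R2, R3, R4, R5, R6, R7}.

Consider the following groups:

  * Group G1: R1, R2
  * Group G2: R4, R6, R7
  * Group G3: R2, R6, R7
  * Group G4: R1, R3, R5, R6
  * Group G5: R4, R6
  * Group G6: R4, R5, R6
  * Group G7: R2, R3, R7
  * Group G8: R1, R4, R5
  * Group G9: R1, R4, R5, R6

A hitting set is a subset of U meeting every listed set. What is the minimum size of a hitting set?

3

Take H = {R1, R2, R4}. Each listed group contains at least one of these, so H is a hitting set of size 3.
No choice of 2 elements meets every group, so 3 is the minimum.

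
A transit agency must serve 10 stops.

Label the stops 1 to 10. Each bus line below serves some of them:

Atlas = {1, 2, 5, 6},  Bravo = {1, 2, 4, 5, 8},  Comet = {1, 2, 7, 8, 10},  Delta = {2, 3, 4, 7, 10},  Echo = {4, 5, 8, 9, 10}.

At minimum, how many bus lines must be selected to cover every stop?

3

Take {Atlas, Delta, Echo}. Their union is {1, 2, 3, 4, 5, 6, 7, 8, 9, 10}, which is all 10 stops.
Only Delta contains 3, so Delta is forced; the remaining 5 stops need at least 2 more bus lines (each remaining bus line adds at most 3) — so at least 3 bus lines are needed, and 3 is optimal.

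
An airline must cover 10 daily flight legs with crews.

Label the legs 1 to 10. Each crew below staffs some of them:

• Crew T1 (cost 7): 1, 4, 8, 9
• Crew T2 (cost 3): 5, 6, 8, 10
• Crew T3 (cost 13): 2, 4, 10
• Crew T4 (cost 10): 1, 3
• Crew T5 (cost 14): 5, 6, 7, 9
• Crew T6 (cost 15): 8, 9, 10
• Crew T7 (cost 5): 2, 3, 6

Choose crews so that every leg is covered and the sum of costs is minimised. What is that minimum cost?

29

T1, T2, T5, T7 together cover every leg (T1 ∪ T2 ∪ T5 ∪ T7 = {1, 2, 3, 4, 5, 6, 7, 8, 9, 10}); total cost 7 + 3 + 14 + 5 = 29.
No covering selection has total cost below 29.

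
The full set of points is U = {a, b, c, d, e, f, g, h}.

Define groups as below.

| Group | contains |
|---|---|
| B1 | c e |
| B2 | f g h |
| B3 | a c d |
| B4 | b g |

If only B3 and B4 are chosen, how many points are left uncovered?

3

Union of B3, B4 = {a, b, c, d, g}.
Not covered: e, f, h — 3 points.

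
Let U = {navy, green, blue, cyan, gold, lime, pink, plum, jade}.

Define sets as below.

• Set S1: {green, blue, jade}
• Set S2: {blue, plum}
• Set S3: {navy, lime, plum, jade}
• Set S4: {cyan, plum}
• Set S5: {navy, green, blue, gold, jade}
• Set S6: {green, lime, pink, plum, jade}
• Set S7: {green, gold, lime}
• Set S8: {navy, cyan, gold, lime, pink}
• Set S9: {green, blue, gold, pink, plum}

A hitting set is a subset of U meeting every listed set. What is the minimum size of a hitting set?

Take H = {navy, green, plum}. Each listed set contains at least one of these, so H is a hitting set of size 3.
No choice of 2 elements meets every set, so 3 is the minimum.

3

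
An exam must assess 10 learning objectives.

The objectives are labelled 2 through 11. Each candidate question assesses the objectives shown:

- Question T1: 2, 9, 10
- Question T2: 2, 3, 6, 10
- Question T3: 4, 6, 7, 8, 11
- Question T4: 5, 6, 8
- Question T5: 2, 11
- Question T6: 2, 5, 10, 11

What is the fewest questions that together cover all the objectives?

T1 and T2 and T3 and T6 together: T1 ∪ T2 ∪ T3 ∪ T6 = {2, 3, 4, 5, 6, 7, 8, 9, 10, 11} — every objective is covered.
No 3 of the 6 questions cover everything (all 20 combinations miss at least one objective), so 4 is optimal.

4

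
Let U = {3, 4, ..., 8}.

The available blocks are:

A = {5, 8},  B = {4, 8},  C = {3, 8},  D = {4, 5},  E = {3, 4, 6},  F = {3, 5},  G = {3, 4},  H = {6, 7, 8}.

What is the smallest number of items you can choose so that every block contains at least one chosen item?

3

The 3 items {4, 5, 8} hit every block.
No choice of 2 items meets every block, so 3 is the minimum.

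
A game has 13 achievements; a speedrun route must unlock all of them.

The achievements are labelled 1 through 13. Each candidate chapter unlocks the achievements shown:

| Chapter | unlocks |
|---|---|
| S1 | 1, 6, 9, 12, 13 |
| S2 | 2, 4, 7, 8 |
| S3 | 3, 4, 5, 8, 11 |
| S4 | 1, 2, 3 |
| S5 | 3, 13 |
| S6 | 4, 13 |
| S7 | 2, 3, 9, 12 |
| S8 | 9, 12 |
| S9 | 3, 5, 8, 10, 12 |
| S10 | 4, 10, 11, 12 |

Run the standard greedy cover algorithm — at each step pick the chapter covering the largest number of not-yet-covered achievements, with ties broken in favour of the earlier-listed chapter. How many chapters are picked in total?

Greedy: pick S1 (covers 5 new) → pick S3 (covers 5 new) → pick S2 (covers 2 new) → pick S9 (covers 1 new). Total picks: 4.

4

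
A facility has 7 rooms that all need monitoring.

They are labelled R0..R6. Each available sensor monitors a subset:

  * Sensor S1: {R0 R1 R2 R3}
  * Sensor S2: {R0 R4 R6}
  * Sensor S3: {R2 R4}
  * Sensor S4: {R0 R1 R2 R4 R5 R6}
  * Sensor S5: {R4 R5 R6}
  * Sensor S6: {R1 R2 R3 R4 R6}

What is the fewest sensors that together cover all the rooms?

2

Take {S1, S5}. Their union is {R0, R1, R2, R3, R4, R5, R6}, which is all 7 rooms.
No single sensor has all 7 rooms (the largest, S4, has 6), so 2 is optimal.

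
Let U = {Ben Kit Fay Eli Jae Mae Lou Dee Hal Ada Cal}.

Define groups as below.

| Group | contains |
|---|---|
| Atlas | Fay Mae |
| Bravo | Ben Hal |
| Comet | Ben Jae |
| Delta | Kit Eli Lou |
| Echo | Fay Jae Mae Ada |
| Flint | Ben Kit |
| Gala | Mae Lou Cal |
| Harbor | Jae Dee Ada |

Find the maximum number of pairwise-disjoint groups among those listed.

4

Atlas, Bravo, Delta, Harbor are pairwise disjoint (Atlas={Fay,Mae}; Bravo={Ben,Hal}; Delta={Kit,Eli,Lou}; Harbor={Jae,Dee,Ada}).
Every remaining group overlaps one of these, and no 5 of the listed groups are pairwise disjoint, so 4 is the maximum.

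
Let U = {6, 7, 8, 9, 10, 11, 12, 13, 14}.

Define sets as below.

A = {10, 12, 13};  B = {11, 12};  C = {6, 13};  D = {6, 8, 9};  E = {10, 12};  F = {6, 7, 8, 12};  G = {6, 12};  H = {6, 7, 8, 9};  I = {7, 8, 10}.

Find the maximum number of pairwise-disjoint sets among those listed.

B, C, I are pairwise disjoint (B={11,12}; C={6,13}; I={7,8,10}).
Every remaining set overlaps one of these, and no 4 of the listed sets are pairwise disjoint, so 3 is the maximum.

3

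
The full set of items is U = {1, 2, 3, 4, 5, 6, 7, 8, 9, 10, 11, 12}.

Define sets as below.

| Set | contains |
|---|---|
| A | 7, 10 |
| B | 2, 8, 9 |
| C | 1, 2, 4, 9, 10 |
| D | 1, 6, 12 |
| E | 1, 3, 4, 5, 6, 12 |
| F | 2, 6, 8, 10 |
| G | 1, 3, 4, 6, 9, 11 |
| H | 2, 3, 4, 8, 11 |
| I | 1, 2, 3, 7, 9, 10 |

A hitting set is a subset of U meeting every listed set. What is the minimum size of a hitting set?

Take T = {1, 2, 7}. Each listed set contains at least one of these, so T is a hitting set of size 3.
The sets A, D, H are pairwise disjoint, so any hitting set needs a separate item for each — at least 3. Hence 3 is optimal.

3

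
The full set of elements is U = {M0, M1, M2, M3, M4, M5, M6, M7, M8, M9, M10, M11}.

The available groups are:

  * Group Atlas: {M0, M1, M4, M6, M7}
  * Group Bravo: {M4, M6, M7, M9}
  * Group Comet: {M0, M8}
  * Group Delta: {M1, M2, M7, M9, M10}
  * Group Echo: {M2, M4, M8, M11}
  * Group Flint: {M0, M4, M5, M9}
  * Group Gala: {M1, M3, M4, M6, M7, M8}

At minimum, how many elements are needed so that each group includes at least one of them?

Take H = {M0, M2, M7}. Each listed group contains at least one of these, so H is a hitting set of size 3.
No choice of 2 elements meets every group, so 3 is the minimum.

3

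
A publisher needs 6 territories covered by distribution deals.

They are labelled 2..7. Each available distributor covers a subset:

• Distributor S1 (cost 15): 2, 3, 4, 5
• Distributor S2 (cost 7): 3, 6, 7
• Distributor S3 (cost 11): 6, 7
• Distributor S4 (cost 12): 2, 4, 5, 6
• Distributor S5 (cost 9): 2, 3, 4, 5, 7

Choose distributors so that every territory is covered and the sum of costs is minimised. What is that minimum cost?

16

S2, S5 together cover every territory (S2 ∪ S5 = {2, 3, 4, 5, 6, 7}); total cost 7 + 9 = 16.
No covering selection has total cost below 16.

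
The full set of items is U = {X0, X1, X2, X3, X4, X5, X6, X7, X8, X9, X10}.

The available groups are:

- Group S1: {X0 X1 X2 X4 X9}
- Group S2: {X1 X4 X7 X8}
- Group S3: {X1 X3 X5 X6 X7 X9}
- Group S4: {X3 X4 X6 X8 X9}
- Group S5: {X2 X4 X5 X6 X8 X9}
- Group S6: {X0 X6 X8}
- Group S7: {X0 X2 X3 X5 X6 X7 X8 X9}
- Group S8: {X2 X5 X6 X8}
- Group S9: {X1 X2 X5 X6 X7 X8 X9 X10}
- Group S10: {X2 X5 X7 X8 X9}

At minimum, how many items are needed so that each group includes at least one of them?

2

The 2 items {X1, X8} hit every group.
No single item lies in every group, so at least 2 are needed and 2 is optimal.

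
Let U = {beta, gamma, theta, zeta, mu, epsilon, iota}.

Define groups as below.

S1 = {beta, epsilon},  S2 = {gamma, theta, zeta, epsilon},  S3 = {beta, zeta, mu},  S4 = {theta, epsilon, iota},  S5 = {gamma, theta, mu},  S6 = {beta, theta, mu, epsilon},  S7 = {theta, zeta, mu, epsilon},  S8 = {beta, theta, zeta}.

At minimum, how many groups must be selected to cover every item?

3

S3 and S4 and S5 together: S3 ∪ S4 ∪ S5 = {beta, gamma, theta, zeta, mu, epsilon, iota} — every item is covered.
Only S4 contains iota, so S4 is forced; the remaining 4 items need at least 2 more groups (each remaining group adds at most 3) — so at least 3 groups are needed, and 3 is optimal.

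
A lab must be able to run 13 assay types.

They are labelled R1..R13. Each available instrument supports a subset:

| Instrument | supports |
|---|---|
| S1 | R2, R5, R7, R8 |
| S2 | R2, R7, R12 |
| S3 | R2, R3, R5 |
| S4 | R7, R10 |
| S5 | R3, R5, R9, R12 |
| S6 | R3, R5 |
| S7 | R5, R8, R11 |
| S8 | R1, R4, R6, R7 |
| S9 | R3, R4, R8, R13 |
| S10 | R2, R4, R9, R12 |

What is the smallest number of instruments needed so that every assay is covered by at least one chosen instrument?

Take {S4, S7, S8, S9, S10}. Their union is {R1, R2, R3, R4, R5, R6, R7, R8, R9, R10, R11, R12, R13}, which is all 13 assays.
No 4 of the 10 instruments cover everything (all 210 combinations miss at least one assay), so 5 is optimal.

5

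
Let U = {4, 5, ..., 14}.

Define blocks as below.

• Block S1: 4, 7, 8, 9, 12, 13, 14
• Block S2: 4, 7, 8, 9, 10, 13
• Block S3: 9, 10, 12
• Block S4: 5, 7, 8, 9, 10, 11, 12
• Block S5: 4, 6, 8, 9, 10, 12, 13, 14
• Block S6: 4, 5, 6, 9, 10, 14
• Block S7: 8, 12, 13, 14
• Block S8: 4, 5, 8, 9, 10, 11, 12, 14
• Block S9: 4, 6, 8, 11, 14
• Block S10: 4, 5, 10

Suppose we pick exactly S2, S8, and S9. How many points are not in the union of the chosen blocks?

0

Union of S2, S8, S9 = {4, 5, 6, 7, 8, 9, 10, 11, 12, 13, 14} — that's every point, so 0 are uncovered.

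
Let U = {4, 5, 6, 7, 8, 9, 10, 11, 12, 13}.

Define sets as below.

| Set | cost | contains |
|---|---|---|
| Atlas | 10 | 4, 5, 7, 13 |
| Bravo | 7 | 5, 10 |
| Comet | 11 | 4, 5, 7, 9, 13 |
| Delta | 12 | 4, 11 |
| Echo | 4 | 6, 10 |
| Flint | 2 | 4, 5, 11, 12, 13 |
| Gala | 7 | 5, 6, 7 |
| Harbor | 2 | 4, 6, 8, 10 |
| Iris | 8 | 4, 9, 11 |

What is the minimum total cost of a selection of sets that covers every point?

Comet, Flint, Harbor together cover every point (Comet ∪ Flint ∪ Harbor = {4, 5, 6, 7, 8, 9, 10, 11, 12, 13}); total cost 11 + 2 + 2 = 15.
No covering selection has total cost below 15.

15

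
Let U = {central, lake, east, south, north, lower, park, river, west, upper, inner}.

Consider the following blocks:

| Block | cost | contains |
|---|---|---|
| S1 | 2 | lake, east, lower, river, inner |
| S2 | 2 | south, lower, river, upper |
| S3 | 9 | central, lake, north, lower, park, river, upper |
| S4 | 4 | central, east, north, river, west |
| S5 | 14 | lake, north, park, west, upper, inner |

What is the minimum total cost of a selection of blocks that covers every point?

S1, S2, S3, S4 together cover every point (S1 ∪ S2 ∪ S3 ∪ S4 = {central, lake, east, south, north, lower, park, river, west, upper, inner}); total cost 2 + 2 + 9 + 4 = 17.
No covering selection has total cost below 17.

17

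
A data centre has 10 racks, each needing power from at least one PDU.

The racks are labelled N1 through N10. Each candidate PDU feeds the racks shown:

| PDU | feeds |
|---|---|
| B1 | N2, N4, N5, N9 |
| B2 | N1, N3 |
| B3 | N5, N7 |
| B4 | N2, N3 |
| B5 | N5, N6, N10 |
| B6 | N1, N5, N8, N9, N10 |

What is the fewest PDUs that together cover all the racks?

Take {B1, B3, B4, B5, B6}. Their union is {N1, N2, N3, N4, N5, N6, N7, N8, N9, N10}, which is all 10 racks.
No 4 of the 6 PDUs cover everything (all 15 combinations miss at least one rack), so 5 is optimal.

5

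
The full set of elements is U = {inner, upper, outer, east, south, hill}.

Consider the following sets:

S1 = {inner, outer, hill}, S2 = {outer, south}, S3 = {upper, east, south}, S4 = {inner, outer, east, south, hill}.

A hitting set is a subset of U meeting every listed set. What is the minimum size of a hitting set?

The 2 elements {outer, east} hit every set.
The sets S1, S3 are pairwise disjoint, so any hitting set needs a separate element for each — at least 2. Hence 2 is optimal.

2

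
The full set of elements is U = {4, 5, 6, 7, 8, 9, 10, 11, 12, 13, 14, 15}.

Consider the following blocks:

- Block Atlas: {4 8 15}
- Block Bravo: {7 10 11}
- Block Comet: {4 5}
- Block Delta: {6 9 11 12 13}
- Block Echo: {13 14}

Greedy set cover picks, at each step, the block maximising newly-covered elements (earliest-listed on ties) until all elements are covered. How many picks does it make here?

5

Greedy: pick Delta (covers 5 new) → pick Atlas (covers 3 new) → pick Bravo (covers 2 new) → pick Comet (covers 1 new) → pick Echo (covers 1 new). Total picks: 5.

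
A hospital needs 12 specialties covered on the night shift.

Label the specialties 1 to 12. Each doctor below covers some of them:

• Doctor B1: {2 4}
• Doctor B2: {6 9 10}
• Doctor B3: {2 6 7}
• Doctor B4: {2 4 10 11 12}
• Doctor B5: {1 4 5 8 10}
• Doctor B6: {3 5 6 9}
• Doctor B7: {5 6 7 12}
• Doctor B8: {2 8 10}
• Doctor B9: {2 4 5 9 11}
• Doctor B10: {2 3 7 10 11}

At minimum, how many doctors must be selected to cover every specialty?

4

B4 and B5 and B6 and B7 together: B4 ∪ B5 ∪ B6 ∪ B7 = {1, 2, 3, 4, 5, 6, 7, 8, 9, 10, 11, 12} — every specialty is covered.
No 3 of the 10 doctors cover everything (all 120 combinations miss at least one specialty), so 4 is optimal.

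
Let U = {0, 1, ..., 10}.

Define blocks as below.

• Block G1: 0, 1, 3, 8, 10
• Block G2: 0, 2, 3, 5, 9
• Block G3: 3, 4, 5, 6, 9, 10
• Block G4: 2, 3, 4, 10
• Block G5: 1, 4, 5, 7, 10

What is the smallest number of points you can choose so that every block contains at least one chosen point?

The 2 points {0, 4} hit every block.
No single point lies in every block, so at least 2 are needed and 2 is optimal.

2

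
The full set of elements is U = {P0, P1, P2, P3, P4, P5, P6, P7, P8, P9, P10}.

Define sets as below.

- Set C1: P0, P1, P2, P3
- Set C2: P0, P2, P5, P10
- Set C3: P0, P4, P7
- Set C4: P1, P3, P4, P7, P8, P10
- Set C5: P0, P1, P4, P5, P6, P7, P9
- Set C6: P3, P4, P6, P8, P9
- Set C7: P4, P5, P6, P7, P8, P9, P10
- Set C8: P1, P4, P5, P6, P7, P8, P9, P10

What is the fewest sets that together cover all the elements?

2

Take {C1, C7}. Their union is {P0, P1, P2, P3, P4, P5, P6, P7, P8, P9, P10}, which is all 11 elements.
No single set has all 11 elements (the largest, C8, has 8), so 2 is optimal.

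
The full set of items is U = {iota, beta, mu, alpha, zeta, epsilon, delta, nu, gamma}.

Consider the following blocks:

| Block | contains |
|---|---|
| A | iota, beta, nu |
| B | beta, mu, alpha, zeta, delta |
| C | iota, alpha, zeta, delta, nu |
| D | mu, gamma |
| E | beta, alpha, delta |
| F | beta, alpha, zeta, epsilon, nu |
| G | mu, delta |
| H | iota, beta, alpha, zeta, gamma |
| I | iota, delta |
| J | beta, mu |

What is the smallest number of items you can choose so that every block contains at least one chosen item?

The 3 items {iota, mu, alpha} hit every block.
The blocks D, F, I are pairwise disjoint, so any hitting set needs a separate item for each — at least 3. Hence 3 is optimal.

3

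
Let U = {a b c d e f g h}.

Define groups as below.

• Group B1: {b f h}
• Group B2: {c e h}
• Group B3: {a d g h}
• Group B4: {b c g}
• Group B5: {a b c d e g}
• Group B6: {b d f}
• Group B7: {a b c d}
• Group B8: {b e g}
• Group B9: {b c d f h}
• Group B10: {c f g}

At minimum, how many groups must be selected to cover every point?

Take {B1, B5}. Their union is {a, b, c, d, e, f, g, h}, which is all 8 points.
No single group has all 8 points (the largest, B5, has 6), so 2 is optimal.

2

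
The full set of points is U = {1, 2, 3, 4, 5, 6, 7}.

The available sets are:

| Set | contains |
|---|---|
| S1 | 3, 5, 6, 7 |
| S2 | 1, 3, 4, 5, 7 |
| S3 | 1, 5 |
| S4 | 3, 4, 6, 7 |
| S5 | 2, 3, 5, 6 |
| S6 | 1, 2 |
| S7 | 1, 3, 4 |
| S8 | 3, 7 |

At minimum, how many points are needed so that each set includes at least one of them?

2

Take H = {1, 3}. Each listed set contains at least one of these, so H is a hitting set of size 2.
The sets S6, S8 are pairwise disjoint, so any hitting set needs a separate point for each — at least 2. Hence 2 is optimal.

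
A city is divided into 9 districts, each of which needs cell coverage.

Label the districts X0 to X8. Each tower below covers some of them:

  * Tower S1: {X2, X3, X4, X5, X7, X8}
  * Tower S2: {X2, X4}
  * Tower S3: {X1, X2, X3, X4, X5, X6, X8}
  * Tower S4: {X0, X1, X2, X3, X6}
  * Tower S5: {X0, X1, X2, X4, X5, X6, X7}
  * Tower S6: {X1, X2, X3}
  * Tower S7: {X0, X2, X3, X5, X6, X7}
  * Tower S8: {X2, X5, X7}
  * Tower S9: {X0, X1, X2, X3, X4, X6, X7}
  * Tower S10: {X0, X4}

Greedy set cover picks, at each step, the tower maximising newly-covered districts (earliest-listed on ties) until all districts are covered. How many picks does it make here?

Greedy: pick S3 (covers 7 new) → pick S5 (covers 2 new). Total picks: 2.

2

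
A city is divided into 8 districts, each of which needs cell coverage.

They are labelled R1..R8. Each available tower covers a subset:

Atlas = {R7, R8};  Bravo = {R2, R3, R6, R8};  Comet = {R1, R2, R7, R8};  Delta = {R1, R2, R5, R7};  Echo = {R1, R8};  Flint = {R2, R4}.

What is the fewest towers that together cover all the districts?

3

Take {Bravo, Delta, Flint}. Their union is {R1, R2, R3, R4, R5, R6, R7, R8}, which is all 8 districts.
Only Bravo contains R3, so Bravo is forced; the remaining 4 districts need at least 2 more towers (each remaining tower adds at most 3) — so at least 3 towers are needed, and 3 is optimal.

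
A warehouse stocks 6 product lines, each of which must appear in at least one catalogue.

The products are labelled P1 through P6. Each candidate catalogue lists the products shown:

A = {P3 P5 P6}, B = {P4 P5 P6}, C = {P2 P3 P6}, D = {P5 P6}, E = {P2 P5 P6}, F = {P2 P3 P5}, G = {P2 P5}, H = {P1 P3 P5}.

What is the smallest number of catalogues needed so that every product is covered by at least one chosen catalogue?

3

B and G and H together: B ∪ G ∪ H = {P1, P2, P3, P4, P5, P6} — every product is covered.
Only H contains P1, so H is forced; the remaining 3 products need at least 2 more catalogues (each remaining catalogue adds at most 2) — so at least 3 catalogues are needed, and 3 is optimal.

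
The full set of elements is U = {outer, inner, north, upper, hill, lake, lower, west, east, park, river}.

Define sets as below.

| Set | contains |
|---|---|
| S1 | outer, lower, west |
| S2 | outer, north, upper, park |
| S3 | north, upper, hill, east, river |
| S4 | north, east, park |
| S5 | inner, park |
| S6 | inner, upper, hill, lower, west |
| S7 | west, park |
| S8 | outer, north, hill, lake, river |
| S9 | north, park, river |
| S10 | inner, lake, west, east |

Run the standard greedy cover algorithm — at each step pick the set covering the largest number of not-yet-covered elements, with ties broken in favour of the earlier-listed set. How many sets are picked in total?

Greedy: pick S3 (covers 5 new) → pick S1 (covers 3 new) → pick S5 (covers 2 new) → pick S8 (covers 1 new). Total picks: 4.
(The true minimum cover uses only 3 sets, so greedy is not optimal here.)

4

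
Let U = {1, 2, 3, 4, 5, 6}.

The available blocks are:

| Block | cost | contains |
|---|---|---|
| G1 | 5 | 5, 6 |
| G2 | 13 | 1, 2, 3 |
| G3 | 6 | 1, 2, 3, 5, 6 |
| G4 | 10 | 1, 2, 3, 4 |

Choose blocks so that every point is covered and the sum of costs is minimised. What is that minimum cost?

G1, G4 together cover every point (G1 ∪ G4 = {1, 2, 3, 4, 5, 6}); total cost 5 + 10 = 15.
The greedy pick G3, G4 costs 16; no covering selection beats 15.

15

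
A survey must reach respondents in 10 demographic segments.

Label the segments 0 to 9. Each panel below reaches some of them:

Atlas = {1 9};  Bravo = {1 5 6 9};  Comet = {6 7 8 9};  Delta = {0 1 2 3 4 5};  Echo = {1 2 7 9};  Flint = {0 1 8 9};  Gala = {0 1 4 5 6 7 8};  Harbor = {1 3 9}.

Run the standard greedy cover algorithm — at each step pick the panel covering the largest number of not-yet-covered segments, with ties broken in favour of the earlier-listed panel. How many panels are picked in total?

3

Greedy: pick Gala (covers 7 new) → pick Delta (covers 2 new) → pick Atlas (covers 1 new). Total picks: 3.
(The true minimum cover uses only 2 panels, so greedy is not optimal here.)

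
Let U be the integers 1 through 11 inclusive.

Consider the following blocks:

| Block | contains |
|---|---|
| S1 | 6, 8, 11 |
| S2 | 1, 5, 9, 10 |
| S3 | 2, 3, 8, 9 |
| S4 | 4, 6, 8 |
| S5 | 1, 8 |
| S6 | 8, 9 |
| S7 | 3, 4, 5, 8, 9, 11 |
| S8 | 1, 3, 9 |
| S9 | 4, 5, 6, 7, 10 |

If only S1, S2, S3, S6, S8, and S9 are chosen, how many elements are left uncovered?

0

Union of S1, S2, S3, S6, S8, S9 = {1, 2, 3, 4, 5, 6, 7, 8, 9, 10, 11} — that's every element, so 0 are uncovered.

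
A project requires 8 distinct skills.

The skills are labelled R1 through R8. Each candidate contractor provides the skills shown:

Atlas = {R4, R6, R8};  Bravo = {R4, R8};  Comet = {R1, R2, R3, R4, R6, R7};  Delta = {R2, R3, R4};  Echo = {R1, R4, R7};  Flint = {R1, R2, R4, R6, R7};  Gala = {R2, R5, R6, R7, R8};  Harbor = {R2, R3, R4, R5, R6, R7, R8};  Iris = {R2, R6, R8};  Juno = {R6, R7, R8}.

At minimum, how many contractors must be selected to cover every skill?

Echo and Harbor together: Echo ∪ Harbor = {R1, R2, R3, R4, R5, R6, R7, R8} — every skill is covered.
No single contractor has all 8 skills (the largest, Harbor, has 7), so 2 is optimal.

2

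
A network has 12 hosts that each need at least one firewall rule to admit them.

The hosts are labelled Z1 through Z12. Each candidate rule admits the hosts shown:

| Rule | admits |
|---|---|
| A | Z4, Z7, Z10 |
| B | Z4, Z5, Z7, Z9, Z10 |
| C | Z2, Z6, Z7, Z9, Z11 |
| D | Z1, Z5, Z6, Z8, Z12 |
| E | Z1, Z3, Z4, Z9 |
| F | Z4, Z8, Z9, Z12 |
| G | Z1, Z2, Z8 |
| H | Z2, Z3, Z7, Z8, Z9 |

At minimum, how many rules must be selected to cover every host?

Take {A, C, D, E}. Their union is {Z1, Z2, Z3, Z4, Z5, Z6, Z7, Z8, Z9, Z10, Z11, Z12}, which is all 12 hosts.
No 3 of the 8 rules cover everything (all 56 combinations miss at least one host), so 4 is optimal.

4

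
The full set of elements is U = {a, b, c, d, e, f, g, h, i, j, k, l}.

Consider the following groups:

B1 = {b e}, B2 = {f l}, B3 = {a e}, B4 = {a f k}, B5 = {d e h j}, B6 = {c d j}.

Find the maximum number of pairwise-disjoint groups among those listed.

B1, B2, B6 are pairwise disjoint (B1={b,e}; B2={f,l}; B6={c,d,j}).
Every remaining group overlaps one of these, and no 4 of the listed groups are pairwise disjoint, so 3 is the maximum.

3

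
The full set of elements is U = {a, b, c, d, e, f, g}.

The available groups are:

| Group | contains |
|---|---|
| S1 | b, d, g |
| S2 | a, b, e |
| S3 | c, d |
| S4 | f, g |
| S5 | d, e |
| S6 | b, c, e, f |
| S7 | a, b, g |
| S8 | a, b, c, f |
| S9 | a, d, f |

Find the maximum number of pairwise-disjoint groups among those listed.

S2, S3, S4 are pairwise disjoint (S2={a,b,e}; S3={c,d}; S4={f,g}).
Every remaining group overlaps one of these, and no 4 of the listed groups are pairwise disjoint, so 3 is the maximum.

3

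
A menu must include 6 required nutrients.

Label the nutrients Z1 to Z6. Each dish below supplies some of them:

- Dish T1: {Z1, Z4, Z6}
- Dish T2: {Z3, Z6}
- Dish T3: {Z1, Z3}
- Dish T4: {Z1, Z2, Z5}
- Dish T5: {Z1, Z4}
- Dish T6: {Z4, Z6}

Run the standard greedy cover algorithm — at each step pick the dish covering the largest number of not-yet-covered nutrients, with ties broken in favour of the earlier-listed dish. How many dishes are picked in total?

3

Greedy: pick T1 (covers 3 new) → pick T4 (covers 2 new) → pick T2 (covers 1 new). Total picks: 3.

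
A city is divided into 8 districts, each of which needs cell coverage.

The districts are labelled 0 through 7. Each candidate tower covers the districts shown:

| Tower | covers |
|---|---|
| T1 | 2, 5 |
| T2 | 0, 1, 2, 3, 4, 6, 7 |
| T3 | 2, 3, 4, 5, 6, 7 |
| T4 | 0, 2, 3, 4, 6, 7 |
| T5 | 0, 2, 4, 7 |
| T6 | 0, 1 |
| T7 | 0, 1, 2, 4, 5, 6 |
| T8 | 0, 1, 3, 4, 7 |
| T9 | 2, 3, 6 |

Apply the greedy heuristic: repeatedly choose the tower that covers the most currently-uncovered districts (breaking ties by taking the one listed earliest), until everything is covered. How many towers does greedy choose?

Greedy: pick T2 (covers 7 new) → pick T1 (covers 1 new). Total picks: 2.

2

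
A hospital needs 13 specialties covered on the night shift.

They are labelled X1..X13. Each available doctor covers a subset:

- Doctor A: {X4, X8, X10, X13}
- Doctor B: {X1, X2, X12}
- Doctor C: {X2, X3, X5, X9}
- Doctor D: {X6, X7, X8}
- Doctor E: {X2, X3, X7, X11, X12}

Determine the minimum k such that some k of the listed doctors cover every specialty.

5

Take {A, B, C, D, E}. Their union is {X1, X2, X3, X4, X5, X6, X7, X8, X9, X10, X11, X12, X13}, which is all 13 specialties.
No 4 of the 5 doctors cover everything (all 5 combinations miss at least one specialty), so 5 is optimal.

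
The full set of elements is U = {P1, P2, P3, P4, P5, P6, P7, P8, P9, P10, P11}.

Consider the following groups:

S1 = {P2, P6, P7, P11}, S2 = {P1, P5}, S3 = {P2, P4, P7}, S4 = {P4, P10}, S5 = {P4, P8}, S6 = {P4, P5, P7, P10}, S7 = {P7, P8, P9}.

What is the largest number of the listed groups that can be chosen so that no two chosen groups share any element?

S1, S2, S5 are pairwise disjoint (S1={P2,P6,P7,P11}; S2={P1,P5}; S5={P4,P8}).
Every remaining group overlaps one of these, and no 4 of the listed groups are pairwise disjoint, so 3 is the maximum.

3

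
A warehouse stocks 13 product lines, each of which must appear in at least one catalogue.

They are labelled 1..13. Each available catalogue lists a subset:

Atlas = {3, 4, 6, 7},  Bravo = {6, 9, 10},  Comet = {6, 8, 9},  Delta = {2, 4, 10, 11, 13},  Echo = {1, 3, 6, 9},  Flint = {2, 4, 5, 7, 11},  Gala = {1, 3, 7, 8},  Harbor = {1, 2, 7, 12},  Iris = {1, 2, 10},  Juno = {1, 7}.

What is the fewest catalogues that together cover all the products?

Take {Comet, Delta, Echo, Flint, Harbor}. Their union is {1, 2, 3, 4, 5, 6, 7, 8, 9, 10, 11, 12, 13}, which is all 13 products.
No 4 of the 10 catalogues cover everything (all 210 combinations miss at least one product), so 5 is optimal.

5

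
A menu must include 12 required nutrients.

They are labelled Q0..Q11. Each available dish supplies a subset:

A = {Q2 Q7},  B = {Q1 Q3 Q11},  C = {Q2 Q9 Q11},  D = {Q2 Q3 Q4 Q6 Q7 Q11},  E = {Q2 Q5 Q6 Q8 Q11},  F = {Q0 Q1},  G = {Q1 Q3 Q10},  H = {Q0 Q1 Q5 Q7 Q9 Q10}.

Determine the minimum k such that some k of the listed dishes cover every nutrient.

3

Take {D, E, H}. Their union is {Q0, Q1, Q2, Q3, Q4, Q5, Q6, Q7, Q8, Q9, Q10, Q11}, which is all 12 nutrients.
Only D contains Q4, so D is forced; the remaining 6 nutrients need at least 2 more dishes (each remaining dish adds at most 5) — so at least 3 dishes are needed, and 3 is optimal.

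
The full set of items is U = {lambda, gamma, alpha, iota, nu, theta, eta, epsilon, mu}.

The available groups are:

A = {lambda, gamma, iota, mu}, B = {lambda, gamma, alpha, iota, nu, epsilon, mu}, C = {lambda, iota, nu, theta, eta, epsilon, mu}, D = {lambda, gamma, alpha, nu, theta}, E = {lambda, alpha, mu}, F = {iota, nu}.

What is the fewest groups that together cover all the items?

2

Take {C, D}. Their union is {lambda, gamma, alpha, iota, nu, theta, eta, epsilon, mu}, which is all 9 items.
No single group has all 9 items (the largest, B, has 7), so 2 is optimal.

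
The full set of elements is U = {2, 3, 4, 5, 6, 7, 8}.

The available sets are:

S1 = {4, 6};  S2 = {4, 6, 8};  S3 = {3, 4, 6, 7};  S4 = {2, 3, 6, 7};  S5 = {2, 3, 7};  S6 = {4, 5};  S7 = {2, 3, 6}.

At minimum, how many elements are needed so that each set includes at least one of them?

2

The 2 elements {2, 4} hit every set.
The sets S6, S7 are pairwise disjoint, so any hitting set needs a separate element for each — at least 2. Hence 2 is optimal.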